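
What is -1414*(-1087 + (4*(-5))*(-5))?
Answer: 1395618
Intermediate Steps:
-1414*(-1087 + (4*(-5))*(-5)) = -1414*(-1087 - 20*(-5)) = -1414*(-1087 + 100) = -1414*(-987) = 1395618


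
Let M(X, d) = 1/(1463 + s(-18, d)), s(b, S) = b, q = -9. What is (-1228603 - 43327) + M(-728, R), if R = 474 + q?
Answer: -1837938849/1445 ≈ -1.2719e+6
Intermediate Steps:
R = 465 (R = 474 - 9 = 465)
M(X, d) = 1/1445 (M(X, d) = 1/(1463 - 18) = 1/1445)
(-1228603 - 43327) + M(-728, R) = (-1228603 - 43327) + 1/1445 = -1271930 + 1/1445 = -1837938849/1445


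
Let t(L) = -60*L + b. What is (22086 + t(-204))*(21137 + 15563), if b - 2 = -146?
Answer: 1254479400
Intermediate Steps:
b = -144 (b = 2 - 146 = -144)
t(L) = -144 - 60*L (t(L) = -60*L - 144 = -144 - 60*L)
(22086 + t(-204))*(21137 + 15563) = (22086 + (-144 - 60*(-204)))*(21137 + 15563) = (22086 + (-144 + 12240))*36700 = (22086 + 12096)*36700 = 34182*36700 = 1254479400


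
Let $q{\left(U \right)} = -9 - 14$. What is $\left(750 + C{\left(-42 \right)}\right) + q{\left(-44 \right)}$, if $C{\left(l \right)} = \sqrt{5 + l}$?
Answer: $727 + i \sqrt{37} \approx 727.0 + 6.0828 i$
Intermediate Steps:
$q{\left(U \right)} = -23$
$\left(750 + C{\left(-42 \right)}\right) + q{\left(-44 \right)} = \left(750 + \sqrt{5 - 42}\right) - 23 = \left(750 + \sqrt{-37}\right) - 23 = \left(750 + i \sqrt{37}\right) - 23 = 727 + i \sqrt{37}$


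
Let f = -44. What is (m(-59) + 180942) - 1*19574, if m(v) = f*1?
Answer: 161324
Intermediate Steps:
m(v) = -44 (m(v) = -44*1 = -44)
(m(-59) + 180942) - 1*19574 = (-44 + 180942) - 1*19574 = 180898 - 19574 = 161324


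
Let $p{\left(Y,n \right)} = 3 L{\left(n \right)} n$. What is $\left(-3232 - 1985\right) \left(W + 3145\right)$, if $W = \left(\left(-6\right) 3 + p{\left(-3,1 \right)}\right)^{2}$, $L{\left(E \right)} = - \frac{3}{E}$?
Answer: $-20210658$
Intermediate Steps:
$p{\left(Y,n \right)} = -9$ ($p{\left(Y,n \right)} = 3 \left(- \frac{3}{n}\right) n = - \frac{9}{n} n = -9$)
$W = 729$ ($W = \left(\left(-6\right) 3 - 9\right)^{2} = \left(-18 - 9\right)^{2} = \left(-27\right)^{2} = 729$)
$\left(-3232 - 1985\right) \left(W + 3145\right) = \left(-3232 - 1985\right) \left(729 + 3145\right) = \left(-5217\right) 3874 = -20210658$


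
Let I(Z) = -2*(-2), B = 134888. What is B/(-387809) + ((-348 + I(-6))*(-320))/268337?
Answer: 341819656/5477026507 ≈ 0.062410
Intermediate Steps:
I(Z) = 4
B/(-387809) + ((-348 + I(-6))*(-320))/268337 = 134888/(-387809) + ((-348 + 4)*(-320))/268337 = 134888*(-1/387809) - 344*(-320)*(1/268337) = -134888/387809 + 110080*(1/268337) = -134888/387809 + 110080/268337 = 341819656/5477026507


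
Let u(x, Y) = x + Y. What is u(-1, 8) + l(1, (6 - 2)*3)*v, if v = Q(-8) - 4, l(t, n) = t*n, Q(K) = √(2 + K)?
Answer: -41 + 12*I*√6 ≈ -41.0 + 29.394*I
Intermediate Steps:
u(x, Y) = Y + x
l(t, n) = n*t
v = -4 + I*√6 (v = √(2 - 8) - 4 = √(-6) - 4 = I*√6 - 4 = -4 + I*√6 ≈ -4.0 + 2.4495*I)
u(-1, 8) + l(1, (6 - 2)*3)*v = (8 - 1) + (((6 - 2)*3)*1)*(-4 + I*√6) = 7 + ((4*3)*1)*(-4 + I*√6) = 7 + (12*1)*(-4 + I*√6) = 7 + 12*(-4 + I*√6) = 7 + (-48 + 12*I*√6) = -41 + 12*I*√6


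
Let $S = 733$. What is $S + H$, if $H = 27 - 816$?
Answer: $-56$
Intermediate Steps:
$H = -789$ ($H = 27 - 816 = -789$)
$S + H = 733 - 789 = -56$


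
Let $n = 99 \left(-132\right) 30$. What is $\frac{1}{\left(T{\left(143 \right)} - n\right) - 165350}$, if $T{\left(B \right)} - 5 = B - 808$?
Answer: $\frac{1}{226030} \approx 4.4242 \cdot 10^{-6}$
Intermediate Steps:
$n = -392040$ ($n = \left(-13068\right) 30 = -392040$)
$T{\left(B \right)} = -803 + B$ ($T{\left(B \right)} = 5 + \left(B - 808\right) = 5 + \left(-808 + B\right) = -803 + B$)
$\frac{1}{\left(T{\left(143 \right)} - n\right) - 165350} = \frac{1}{\left(\left(-803 + 143\right) - -392040\right) - 165350} = \frac{1}{\left(-660 + 392040\right) - 165350} = \frac{1}{391380 - 165350} = \frac{1}{226030}$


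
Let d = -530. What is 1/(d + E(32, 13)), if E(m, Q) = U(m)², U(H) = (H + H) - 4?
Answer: 1/3070 ≈ 0.00032573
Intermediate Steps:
U(H) = -4 + 2*H (U(H) = 2*H - 4 = -4 + 2*H)
E(m, Q) = (-4 + 2*m)²
1/(d + E(32, 13)) = 1/(-530 + 4*(-2 + 32)²) = 1/(-530 + 4*30²) = 1/(-530 + 4*900) = 1/(-530 + 3600) = 1/3070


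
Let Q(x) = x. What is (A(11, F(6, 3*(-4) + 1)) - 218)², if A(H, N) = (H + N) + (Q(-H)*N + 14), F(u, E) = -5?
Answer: 20449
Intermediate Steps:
A(H, N) = 14 + H + N - H*N (A(H, N) = (H + N) + ((-H)*N + 14) = (H + N) + (-H*N + 14) = (H + N) + (14 - H*N) = 14 + H + N - H*N)
(A(11, F(6, 3*(-4) + 1)) - 218)² = ((14 + 11 - 5 - 1*11*(-5)) - 218)² = ((14 + 11 - 5 + 55) - 218)² = (75 - 218)² = (-143)² = 20449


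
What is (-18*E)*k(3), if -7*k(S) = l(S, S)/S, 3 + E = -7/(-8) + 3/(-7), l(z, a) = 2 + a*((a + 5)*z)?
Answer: -15873/98 ≈ -161.97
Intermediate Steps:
l(z, a) = 2 + a*z*(5 + a) (l(z, a) = 2 + a*((5 + a)*z) = 2 + a*(z*(5 + a)) = 2 + a*z*(5 + a))
E = -143/56 (E = -3 + (-7/(-8) + 3/(-7)) = -3 + (-7*(-⅛) + 3*(-⅐)) = -3 + (7/8 - 3/7) = -3 + 25/56 = -143/56 ≈ -2.5536)
k(S) = -(2 + S³ + 5*S²)/(7*S) (k(S) = -(2 + S*S² + 5*S*S)/(7*S) = -(2 + S³ + 5*S²)/(7*S))
(-18*E)*k(3) = (-18*(-143/56))*((⅐)*(-2 - 1*3³ - 5*3²)/3) = 1287*((⅐)*(⅓)*(-2 - 1*27 - 5*9))/28 = 1287*((⅐)*(⅓)*(-2 - 27 - 45))/28 = 1287*((⅐)*(⅓)*(-74))/28 = (1287/28)*(-74/21) = -15873/98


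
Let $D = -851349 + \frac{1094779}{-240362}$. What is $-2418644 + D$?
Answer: $- \frac{785983152245}{240362} \approx -3.27 \cdot 10^{6}$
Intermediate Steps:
$D = - \frac{204633043117}{240362}$ ($D = -851349 + 1094779 \left(- \frac{1}{240362}\right) = -851349 - \frac{1094779}{240362} = - \frac{204633043117}{240362} \approx -8.5135 \cdot 10^{5}$)
$-2418644 + D = -2418644 - \frac{204633043117}{240362} = - \frac{785983152245}{240362}$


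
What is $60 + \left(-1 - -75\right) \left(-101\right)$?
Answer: $-7414$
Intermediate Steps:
$60 + \left(-1 - -75\right) \left(-101\right) = 60 + \left(-1 + 75\right) \left(-101\right) = 60 + 74 \left(-101\right) = 60 - 7474 = -7414$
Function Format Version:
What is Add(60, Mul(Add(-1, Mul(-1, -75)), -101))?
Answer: -7414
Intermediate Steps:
Add(60, Mul(Add(-1, Mul(-1, -75)), -101)) = Add(60, Mul(Add(-1, 75), -101)) = Add(60, Mul(74, -101)) = Add(60, -7474) = -7414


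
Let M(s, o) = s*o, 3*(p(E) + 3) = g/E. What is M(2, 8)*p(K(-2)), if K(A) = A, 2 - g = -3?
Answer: -184/3 ≈ -61.333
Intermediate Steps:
g = 5 (g = 2 - 1*(-3) = 2 + 3 = 5)
p(E) = -3 + 5/(3*E) (p(E) = -3 + (5/E)/3 = -3 + 5/(3*E))
M(s, o) = o*s
M(2, 8)*p(K(-2)) = (8*2)*(-3 + (5/3)/(-2)) = 16*(-3 + (5/3)*(-1/2)) = 16*(-3 - 5/6) = 16*(-23/6) = -184/3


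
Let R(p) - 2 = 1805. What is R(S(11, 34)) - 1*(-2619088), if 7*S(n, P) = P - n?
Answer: 2620895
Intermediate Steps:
S(n, P) = -n/7 + P/7 (S(n, P) = (P - n)/7 = -n/7 + P/7)
R(p) = 1807 (R(p) = 2 + 1805 = 1807)
R(S(11, 34)) - 1*(-2619088) = 1807 - 1*(-2619088) = 1807 + 2619088 = 2620895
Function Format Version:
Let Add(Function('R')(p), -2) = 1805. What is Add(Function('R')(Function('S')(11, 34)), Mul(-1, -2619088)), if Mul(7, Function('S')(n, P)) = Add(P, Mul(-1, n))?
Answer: 2620895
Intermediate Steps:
Function('S')(n, P) = Add(Mul(Rational(-1, 7), n), Mul(Rational(1, 7), P)) (Function('S')(n, P) = Mul(Rational(1, 7), Add(P, Mul(-1, n))) = Add(Mul(Rational(-1, 7), n), Mul(Rational(1, 7), P)))
Function('R')(p) = 1807 (Function('R')(p) = Add(2, 1805) = 1807)
Add(Function('R')(Function('S')(11, 34)), Mul(-1, -2619088)) = Add(1807, Mul(-1, -2619088)) = Add(1807, 2619088) = 2620895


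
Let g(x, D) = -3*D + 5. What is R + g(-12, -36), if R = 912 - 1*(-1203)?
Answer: 2228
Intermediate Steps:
g(x, D) = 5 - 3*D
R = 2115 (R = 912 + 1203 = 2115)
R + g(-12, -36) = 2115 + (5 - 3*(-36)) = 2115 + (5 + 108) = 2115 + 113 = 2228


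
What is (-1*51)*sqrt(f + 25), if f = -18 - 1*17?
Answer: -51*I*sqrt(10) ≈ -161.28*I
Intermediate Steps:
f = -35 (f = -18 - 17 = -35)
(-1*51)*sqrt(f + 25) = (-1*51)*sqrt(-35 + 25) = -51*I*sqrt(10)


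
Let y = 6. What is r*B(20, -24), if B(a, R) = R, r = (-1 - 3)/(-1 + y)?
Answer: 96/5 ≈ 19.200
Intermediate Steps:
r = -4/5 (r = (-1 - 3)/(-1 + 6) = -4/5 ≈ -0.80000)
r*B(20, -24) = -4/5*(-24) = 96/5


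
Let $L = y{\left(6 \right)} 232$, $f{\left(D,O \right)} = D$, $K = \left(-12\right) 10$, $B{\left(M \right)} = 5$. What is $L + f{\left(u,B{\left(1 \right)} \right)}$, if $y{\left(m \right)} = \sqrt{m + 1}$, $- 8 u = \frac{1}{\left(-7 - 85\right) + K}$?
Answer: $\frac{1}{1696} + 232 \sqrt{7} \approx 613.81$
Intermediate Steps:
$K = -120$
$u = \frac{1}{1696}$ ($u = - \frac{1}{8 \left(\left(-7 - 85\right) - 120\right)} = - \frac{1}{8 \left(-92 - 120\right)} = - \frac{1}{8 \left(-212\right)} = \left(- \frac{1}{8}\right) \left(- \frac{1}{212}\right) = \frac{1}{1696} \approx 0.00058962$)
$y{\left(m \right)} = \sqrt{1 + m}$
$L = 232 \sqrt{7}$ ($L = \sqrt{1 + 6} \cdot 232 = \sqrt{7} \cdot 232 = 232 \sqrt{7} \approx 613.81$)
$L + f{\left(u,B{\left(1 \right)} \right)} = 232 \sqrt{7} + \frac{1}{1696} = \frac{1}{1696} + 232 \sqrt{7}$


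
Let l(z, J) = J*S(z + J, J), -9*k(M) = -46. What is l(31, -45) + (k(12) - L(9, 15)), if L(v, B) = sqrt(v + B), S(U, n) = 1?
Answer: -359/9 - 2*sqrt(6) ≈ -44.788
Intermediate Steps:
k(M) = 46/9 (k(M) = -1/9*(-46) = 46/9)
l(z, J) = J (l(z, J) = J*1 = J)
L(v, B) = sqrt(B + v)
l(31, -45) + (k(12) - L(9, 15)) = -45 + (46/9 - sqrt(15 + 9)) = -45 + (46/9 - sqrt(24)) = -45 + (46/9 - 2*sqrt(6)) = -359/9 - 2*sqrt(6)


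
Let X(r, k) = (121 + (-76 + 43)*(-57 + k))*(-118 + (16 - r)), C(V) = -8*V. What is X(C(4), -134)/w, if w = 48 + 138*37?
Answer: -224840/2577 ≈ -87.249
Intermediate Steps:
X(r, k) = (-102 - r)*(2002 - 33*k) (X(r, k) = (121 - 33*(-57 + k))*(-102 - r) = (121 + (1881 - 33*k))*(-102 - r) = (2002 - 33*k)*(-102 - r) = (-102 - r)*(2002 - 33*k))
w = 5154 (w = 48 + 5106 = 5154)
X(C(4), -134)/w = (-204204 - (-16016)*4 + 3366*(-134) + 33*(-134)*(-8*4))/5154 = (-204204 - 2002*(-32) - 451044 + 33*(-134)*(-32))*(1/5154) = (-204204 + 64064 - 451044 + 141504)*(1/5154) = -449680*1/5154 = -224840/2577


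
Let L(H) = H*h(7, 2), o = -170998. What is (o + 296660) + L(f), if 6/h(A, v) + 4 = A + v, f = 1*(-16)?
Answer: 628214/5 ≈ 1.2564e+5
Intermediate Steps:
f = -16
h(A, v) = 6/(-4 + A + v) (h(A, v) = 6/(-4 + (A + v)) = 6/(-4 + A + v))
L(H) = 6*H/5 (L(H) = H*(6/(-4 + 7 + 2)) = H*(6/5) = 6*H/5)
(o + 296660) + L(f) = (-170998 + 296660) + (6/5)*(-16) = 125662 - 96/5 = 628214/5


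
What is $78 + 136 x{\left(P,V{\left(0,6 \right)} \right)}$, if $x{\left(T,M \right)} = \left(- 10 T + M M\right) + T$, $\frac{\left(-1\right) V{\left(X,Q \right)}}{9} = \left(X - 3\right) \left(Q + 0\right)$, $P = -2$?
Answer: $3571710$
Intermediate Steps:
$V{\left(X,Q \right)} = - 9 Q \left(-3 + X\right)$ ($V{\left(X,Q \right)} = - 9 \left(X - 3\right) \left(Q + 0\right) = - 9 \left(-3 + X\right) Q = - 9 Q \left(-3 + X\right)$)
$x{\left(T,M \right)} = M^{2} - 9 T$ ($x{\left(T,M \right)} = \left(- 10 T + M^{2}\right) + T = \left(M^{2} - 10 T\right) + T = M^{2} - 9 T$)
$78 + 136 x{\left(P,V{\left(0,6 \right)} \right)} = 78 + 136 \left(\left(9 \cdot 6 \left(3 - 0\right)\right)^{2} - -18\right) = 78 + 136 \left(\left(9 \cdot 6 \left(3 + 0\right)\right)^{2} + 18\right) = 78 + 136 \left(\left(9 \cdot 6 \cdot 3\right)^{2} + 18\right) = 78 + 136 \left(162^{2} + 18\right) = 78 + 136 \left(26244 + 18\right) = 78 + 136 \cdot 26262 = 78 + 3571632 = 3571710$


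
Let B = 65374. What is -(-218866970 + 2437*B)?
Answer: 59550532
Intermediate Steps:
-(-218866970 + 2437*B) = -2437/(1/(65374 - 89810)) = -2437/(1/(-24436)) = -2437/(-1/24436) = -2437*(-24436) = 59550532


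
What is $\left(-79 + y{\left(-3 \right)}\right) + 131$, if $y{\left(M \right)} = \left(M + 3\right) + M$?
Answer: $49$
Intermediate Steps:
$y{\left(M \right)} = 3 + 2 M$ ($y{\left(M \right)} = \left(3 + M\right) + M = 3 + 2 M$)
$\left(-79 + y{\left(-3 \right)}\right) + 131 = \left(-79 + \left(3 + 2 \left(-3\right)\right)\right) + 131 = \left(-79 + \left(3 - 6\right)\right) + 131 = \left(-79 - 3\right) + 131 = -82 + 131 = 49$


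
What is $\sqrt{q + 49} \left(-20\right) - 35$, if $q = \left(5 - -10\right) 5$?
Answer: $-35 - 40 \sqrt{31} \approx -257.71$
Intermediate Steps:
$q = 75$ ($q = \left(5 + 10\right) 5 = 15 \cdot 5 = 75$)
$\sqrt{q + 49} \left(-20\right) - 35 = \sqrt{75 + 49} \left(-20\right) - 35 = \sqrt{124} \left(-20\right) - 35 = 2 \sqrt{31} \left(-20\right) - 35 = - 40 \sqrt{31} - 35 = -35 - 40 \sqrt{31}$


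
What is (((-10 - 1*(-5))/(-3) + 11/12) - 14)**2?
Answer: 18769/144 ≈ 130.34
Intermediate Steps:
(((-10 - 1*(-5))/(-3) + 11/12) - 14)**2 = (((-10 + 5)*(-1/3) + 11*(1/12)) - 14)**2 = ((-5*(-1/3) + 11/12) - 14)**2 = ((5/3 + 11/12) - 14)**2 = (31/12 - 14)**2 = (-137/12)**2 = 18769/144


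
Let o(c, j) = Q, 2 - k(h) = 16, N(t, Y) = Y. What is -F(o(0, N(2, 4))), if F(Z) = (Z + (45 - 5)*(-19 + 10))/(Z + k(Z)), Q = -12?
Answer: -186/13 ≈ -14.308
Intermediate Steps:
k(h) = -14 (k(h) = 2 - 1*16 = 2 - 16 = -14)
o(c, j) = -12
F(Z) = (-360 + Z)/(-14 + Z) (F(Z) = (Z + (45 - 5)*(-19 + 10))/(Z - 14) = (Z + 40*(-9))/(-14 + Z) = (Z - 360)/(-14 + Z) = (-360 + Z)/(-14 + Z))
-F(o(0, N(2, 4))) = -(-360 - 12)/(-14 - 12) = -(-372)/(-26) = -(-1)*(-372)/26 = -1*186/13 = -186/13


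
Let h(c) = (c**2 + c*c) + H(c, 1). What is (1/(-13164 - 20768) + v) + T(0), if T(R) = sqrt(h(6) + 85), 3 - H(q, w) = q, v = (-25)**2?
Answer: 21207499/33932 + sqrt(154) ≈ 637.41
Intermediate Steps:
v = 625
H(q, w) = 3 - q
h(c) = 3 - c + 2*c**2 (h(c) = (c**2 + c*c) + (3 - c) = (c**2 + c**2) + (3 - c) = 2*c**2 + (3 - c) = 3 - c + 2*c**2)
T(R) = sqrt(154) (T(R) = sqrt((3 - 1*6 + 2*6**2) + 85) = sqrt((3 - 6 + 2*36) + 85) = sqrt((3 - 6 + 72) + 85) = sqrt(69 + 85) = sqrt(154))
(1/(-13164 - 20768) + v) + T(0) = (1/(-13164 - 20768) + 625) + sqrt(154) = (1/(-33932) + 625) + sqrt(154) = (-1/33932 + 625) + sqrt(154) = 21207499/33932 + sqrt(154)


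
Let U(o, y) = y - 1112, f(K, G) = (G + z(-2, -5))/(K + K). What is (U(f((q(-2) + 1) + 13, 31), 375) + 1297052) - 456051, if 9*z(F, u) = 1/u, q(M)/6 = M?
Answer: 840264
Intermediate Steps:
q(M) = 6*M
z(F, u) = 1/(9*u)
f(K, G) = (-1/45 + G)/(2*K) (f(K, G) = (G + (1/9)/(-5))/(K + K) = (G + (1/9)*(-1/5))/((2*K)) = (G - 1/45)*(1/(2*K)) = (-1/45 + G)*(1/(2*K)) = (-1/45 + G)/(2*K))
U(o, y) = -1112 + y
(U(f((q(-2) + 1) + 13, 31), 375) + 1297052) - 456051 = ((-1112 + 375) + 1297052) - 456051 = (-737 + 1297052) - 456051 = 1296315 - 456051 = 840264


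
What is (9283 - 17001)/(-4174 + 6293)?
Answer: -7718/2119 ≈ -3.6423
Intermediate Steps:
(9283 - 17001)/(-4174 + 6293) = -7718/2119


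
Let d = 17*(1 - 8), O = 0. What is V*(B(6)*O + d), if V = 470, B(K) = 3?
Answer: -55930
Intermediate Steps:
d = -119 (d = 17*(-7) = -119)
V*(B(6)*O + d) = 470*(3*0 - 119) = 470*(0 - 119) = 470*(-119) = -55930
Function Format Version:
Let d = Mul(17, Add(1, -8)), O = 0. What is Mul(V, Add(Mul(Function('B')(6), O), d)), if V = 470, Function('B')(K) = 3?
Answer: -55930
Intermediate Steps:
d = -119 (d = Mul(17, -7) = -119)
Mul(V, Add(Mul(Function('B')(6), O), d)) = Mul(470, Add(Mul(3, 0), -119)) = Mul(470, Add(0, -119)) = Mul(470, -119) = -55930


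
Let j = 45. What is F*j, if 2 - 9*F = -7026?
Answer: 35140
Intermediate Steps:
F = 7028/9 (F = 2/9 - 1/9*(-7026) = 2/9 + 2342/3 = 7028/9 ≈ 780.89)
F*j = (7028/9)*45 = 35140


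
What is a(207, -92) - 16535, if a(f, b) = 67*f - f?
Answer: -2873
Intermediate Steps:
a(f, b) = 66*f
a(207, -92) - 16535 = 66*207 - 16535 = 13662 - 16535 = -2873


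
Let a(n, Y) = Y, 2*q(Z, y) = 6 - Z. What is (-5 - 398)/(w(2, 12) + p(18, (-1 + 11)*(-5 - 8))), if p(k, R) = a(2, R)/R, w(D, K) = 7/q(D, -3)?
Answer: -806/9 ≈ -89.556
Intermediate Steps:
q(Z, y) = 3 - Z/2 (q(Z, y) = (6 - Z)/2 = 3 - Z/2)
w(D, K) = 7/(3 - D/2)
p(k, R) = 1 (p(k, R) = R/R = 1)
(-5 - 398)/(w(2, 12) + p(18, (-1 + 11)*(-5 - 8))) = (-5 - 398)/(-14/(-6 + 2) + 1) = -403/(-14/(-4) + 1) = -403/(-14*(-1/4) + 1) = -403/(7/2 + 1) = -403/9/2 = -403*2/9 = -806/9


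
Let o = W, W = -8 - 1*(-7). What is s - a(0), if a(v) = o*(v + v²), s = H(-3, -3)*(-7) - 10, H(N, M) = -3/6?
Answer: -13/2 ≈ -6.5000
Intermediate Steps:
W = -1 (W = -8 + 7 = -1)
o = -1
H(N, M) = -½ (H(N, M) = -3*⅙ = -½)
s = -13/2 (s = -½*(-7) - 10 = 7/2 - 10 = -13/2 ≈ -6.5000)
a(v) = -v - v² (a(v) = -(v + v²) = -v - v²)
s - a(0) = -13/2 - (-1)*0*(1 + 0) = -13/2 - (-1)*0 = -13/2 - 1*0 = -13/2 + 0 = -13/2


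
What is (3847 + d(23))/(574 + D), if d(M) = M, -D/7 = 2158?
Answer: -645/2422 ≈ -0.26631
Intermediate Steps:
D = -15106 (D = -7*2158 = -15106)
(3847 + d(23))/(574 + D) = (3847 + 23)/(574 - 15106) = 3870/(-14532) = 3870*(-1/14532) = -645/2422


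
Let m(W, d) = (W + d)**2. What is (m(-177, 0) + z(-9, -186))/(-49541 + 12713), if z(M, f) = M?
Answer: -290/341 ≈ -0.85044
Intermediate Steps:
(m(-177, 0) + z(-9, -186))/(-49541 + 12713) = ((-177 + 0)**2 - 9)/(-49541 + 12713) = ((-177)**2 - 9)/(-36828) = (31329 - 9)*(-1/36828) = 31320*(-1/36828) = -290/341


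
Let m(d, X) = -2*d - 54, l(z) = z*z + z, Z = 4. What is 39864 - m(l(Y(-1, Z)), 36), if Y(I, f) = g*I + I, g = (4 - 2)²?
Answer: 39958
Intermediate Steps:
g = 4 (g = 2² = 4)
Y(I, f) = 5*I (Y(I, f) = 4*I + I = 5*I)
l(z) = z + z² (l(z) = z² + z = z + z²)
m(d, X) = -54 - 2*d
39864 - m(l(Y(-1, Z)), 36) = 39864 - (-54 - 2*5*(-1)*(1 + 5*(-1))) = 39864 - (-54 - (-10)*(1 - 5)) = 39864 - (-54 - (-10)*(-4)) = 39864 - (-54 - 2*20) = 39864 - (-54 - 40) = 39864 - 1*(-94) = 39864 + 94 = 39958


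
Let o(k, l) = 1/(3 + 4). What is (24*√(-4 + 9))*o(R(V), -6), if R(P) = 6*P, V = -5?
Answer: 24*√5/7 ≈ 7.6665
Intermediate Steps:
o(k, l) = ⅐ (o(k, l) = 1/7 = ⅐)
(24*√(-4 + 9))*o(R(V), -6) = (24*√(-4 + 9))*(⅐) = (24*√5)*(⅐) = 24*√5/7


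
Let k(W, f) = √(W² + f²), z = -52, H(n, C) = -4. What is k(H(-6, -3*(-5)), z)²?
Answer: 2720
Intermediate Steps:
k(H(-6, -3*(-5)), z)² = (√((-4)² + (-52)²))² = (√(16 + 2704))² = (√2720)² = (4*√170)² = 2720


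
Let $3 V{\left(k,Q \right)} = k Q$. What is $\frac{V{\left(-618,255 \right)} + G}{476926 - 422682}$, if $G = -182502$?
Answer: $- \frac{58758}{13561} \approx -4.3329$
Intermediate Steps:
$V{\left(k,Q \right)} = \frac{Q k}{3}$ ($V{\left(k,Q \right)} = \frac{k Q}{3} = \frac{Q k}{3}$)
$\frac{V{\left(-618,255 \right)} + G}{476926 - 422682} = \frac{\frac{1}{3} \cdot 255 \left(-618\right) - 182502}{476926 - 422682} = \frac{-52530 - 182502}{54244} = \left(-235032\right) \frac{1}{54244} = - \frac{58758}{13561}$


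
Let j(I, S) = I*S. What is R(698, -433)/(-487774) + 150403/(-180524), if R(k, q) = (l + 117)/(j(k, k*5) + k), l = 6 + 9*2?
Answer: -22345518207825485/26820624112385446 ≈ -0.83315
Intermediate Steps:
l = 24 (l = 6 + 18 = 24)
R(k, q) = 141/(k + 5*k**2) (R(k, q) = (24 + 117)/(k*(k*5) + k) = 141/(k*(5*k) + k) = 141/(5*k**2 + k) = 141/(k + 5*k**2))
R(698, -433)/(-487774) + 150403/(-180524) = (141/(698*(1 + 5*698)))/(-487774) + 150403/(-180524) = (141*(1/698)/(1 + 3490))*(-1/487774) + 150403*(-1/180524) = (141*(1/698)/3491)*(-1/487774) - 150403/180524 = (141*(1/698)*(1/3491))*(-1/487774) - 150403/180524 = (141/2436718)*(-1/487774) - 150403/180524 = -141/1188567685732 - 150403/180524 = -22345518207825485/26820624112385446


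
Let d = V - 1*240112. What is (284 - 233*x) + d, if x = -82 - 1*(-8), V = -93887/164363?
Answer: -36584996605/164363 ≈ -2.2259e+5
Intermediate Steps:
V = -93887/164363 (V = -93887*1/164363 = -93887/164363 ≈ -0.57122)
x = -74 (x = -82 + 8 = -74)
d = -39465622543/164363 (d = -93887/164363 - 1*240112 = -93887/164363 - 240112 = -39465622543/164363 ≈ -2.4011e+5)
(284 - 233*x) + d = (284 - 233*(-74)) - 39465622543/164363 = (284 + 17242) - 39465622543/164363 = 17526 - 39465622543/164363 = -36584996605/164363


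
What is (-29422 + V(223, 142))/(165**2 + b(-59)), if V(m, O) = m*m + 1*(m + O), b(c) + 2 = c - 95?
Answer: 20672/27069 ≈ 0.76368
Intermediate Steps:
b(c) = -97 + c (b(c) = -2 + (c - 95) = -2 + (-95 + c) = -97 + c)
V(m, O) = O + m + m**2 (V(m, O) = m**2 + 1*(O + m) = m**2 + (O + m) = O + m + m**2)
(-29422 + V(223, 142))/(165**2 + b(-59)) = (-29422 + (142 + 223 + 223**2))/(165**2 + (-97 - 59)) = (-29422 + (142 + 223 + 49729))/(27225 - 156) = (-29422 + 50094)/27069 = 20672*(1/27069) = 20672/27069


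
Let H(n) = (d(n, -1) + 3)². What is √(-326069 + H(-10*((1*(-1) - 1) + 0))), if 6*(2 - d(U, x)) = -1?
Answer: I*√11737523/6 ≈ 571.0*I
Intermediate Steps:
d(U, x) = 13/6 (d(U, x) = 2 - ⅙*(-1) = 2 + ⅙ = 13/6)
H(n) = 961/36 (H(n) = (13/6 + 3)² = (31/6)² = 961/36)
√(-326069 + H(-10*((1*(-1) - 1) + 0))) = √(-326069 + 961/36) = √(-11737523/36) = I*√11737523/6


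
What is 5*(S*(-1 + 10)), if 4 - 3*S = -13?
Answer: 255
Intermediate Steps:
S = 17/3 (S = 4/3 - ⅓*(-13) = 4/3 + 13/3 = 17/3 ≈ 5.6667)
5*(S*(-1 + 10)) = 5*(17*(-1 + 10)/3) = 5*((17/3)*9) = 5*51 = 255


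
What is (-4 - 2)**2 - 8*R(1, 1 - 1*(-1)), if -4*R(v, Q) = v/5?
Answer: 182/5 ≈ 36.400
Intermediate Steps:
R(v, Q) = -v/20 (R(v, Q) = -v/(4*5) = -v/20)
(-4 - 2)**2 - 8*R(1, 1 - 1*(-1)) = (-4 - 2)**2 - (-2)/5 = (-6)**2 - 8*(-1/20) = 36 + 2/5 = 182/5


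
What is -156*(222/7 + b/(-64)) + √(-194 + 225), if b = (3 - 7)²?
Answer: -34359/7 + √31 ≈ -4902.9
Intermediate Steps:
b = 16 (b = (-4)² = 16)
-156*(222/7 + b/(-64)) + √(-194 + 225) = -156*(222/7 + 16/(-64)) + √(-194 + 225) = -156*(222*(⅐) + 16*(-1/64)) + √31 = -156*(222/7 - ¼) + √31 = -156*881/28 + √31 = -34359/7 + √31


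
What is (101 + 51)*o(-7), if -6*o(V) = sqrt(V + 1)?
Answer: -76*I*sqrt(6)/3 ≈ -62.054*I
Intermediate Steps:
o(V) = -sqrt(1 + V)/6 (o(V) = -sqrt(V + 1)/6 = -sqrt(1 + V)/6)
(101 + 51)*o(-7) = (101 + 51)*(-sqrt(1 - 7)/6) = 152*(-I*sqrt(6)/6) = -76*I*sqrt(6)/3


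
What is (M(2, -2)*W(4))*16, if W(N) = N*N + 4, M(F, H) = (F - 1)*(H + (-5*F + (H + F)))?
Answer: -3840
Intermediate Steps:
M(F, H) = (-1 + F)*(-4*F + 2*H) (M(F, H) = (-1 + F)*(H + (-5*F + (F + H))) = (-1 + F)*(H + (H - 4*F)) = (-1 + F)*(-4*F + 2*H))
W(N) = 4 + N² (W(N) = N² + 4 = 4 + N²)
(M(2, -2)*W(4))*16 = ((-4*2² - 2*(-2) + 4*2 + 2*2*(-2))*(4 + 4²))*16 = ((-4*4 + 4 + 8 - 8)*(4 + 16))*16 = ((-16 + 4 + 8 - 8)*20)*16 = -12*20*16 = -240*16 = -3840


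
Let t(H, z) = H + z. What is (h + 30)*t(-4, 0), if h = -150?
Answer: 480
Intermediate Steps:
(h + 30)*t(-4, 0) = (-150 + 30)*(-4 + 0) = -120*(-4) = 480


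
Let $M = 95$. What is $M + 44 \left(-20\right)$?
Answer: $-785$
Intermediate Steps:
$M + 44 \left(-20\right) = 95 + 44 \left(-20\right) = 95 - 880 = -785$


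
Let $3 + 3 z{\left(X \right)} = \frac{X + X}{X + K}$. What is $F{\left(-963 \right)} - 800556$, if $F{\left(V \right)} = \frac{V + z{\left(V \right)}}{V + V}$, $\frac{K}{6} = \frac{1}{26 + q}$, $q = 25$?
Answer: $- \frac{12619434136531}{15763347} \approx -8.0056 \cdot 10^{5}$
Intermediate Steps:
$K = \frac{2}{17}$ ($K = \frac{6}{26 + 25} = \frac{6}{51} = 6 \cdot \frac{1}{51} = \frac{2}{17} \approx 0.11765$)
$z{\left(X \right)} = -1 + \frac{2 X}{3 \left(\frac{2}{17} + X\right)}$ ($z{\left(X \right)} = -1 + \frac{\left(X + X\right) \frac{1}{X + \frac{2}{17}}}{3} = -1 + \frac{2 X \frac{1}{\frac{2}{17} + X}}{3} = -1 + \frac{2 X}{3 \left(\frac{2}{17} + X\right)}$)
$F{\left(V \right)} = \frac{V + \frac{-6 - 17 V}{3 \left(2 + 17 V\right)}}{2 V}$ ($F{\left(V \right)} = \frac{V + \frac{-6 - 17 V}{3 \left(2 + 17 V\right)}}{V + V} = \frac{V + \frac{-6 - 17 V}{3 \left(2 + 17 V\right)}}{2 V}$)
$F{\left(-963 \right)} - 800556 = \frac{-6 - -10593 + 51 \left(-963\right)^{2}}{6 \left(-963\right) \left(2 + 17 \left(-963\right)\right)} - 800556 = \frac{1}{6} \left(- \frac{1}{963}\right) \frac{1}{2 - 16371} \left(-6 + 10593 + 51 \cdot 927369\right) - 800556 = \frac{1}{6} \left(- \frac{1}{963}\right) \frac{1}{-16369} \left(-6 + 10593 + 47295819\right) - 800556 = \frac{1}{6} \left(- \frac{1}{963}\right) \left(- \frac{1}{16369}\right) 47306406 - 800556 = \frac{7884401}{15763347} - 800556 = - \frac{12619434136531}{15763347}$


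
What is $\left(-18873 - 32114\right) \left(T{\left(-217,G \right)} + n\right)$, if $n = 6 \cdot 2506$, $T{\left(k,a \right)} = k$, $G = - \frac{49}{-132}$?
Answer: $-755576353$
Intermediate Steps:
$G = \frac{49}{132}$ ($G = \left(-49\right) \left(- \frac{1}{132}\right) = \frac{49}{132} \approx 0.37121$)
$n = 15036$
$\left(-18873 - 32114\right) \left(T{\left(-217,G \right)} + n\right) = \left(-18873 - 32114\right) \left(-217 + 15036\right) = \left(-50987\right) 14819 = -755576353$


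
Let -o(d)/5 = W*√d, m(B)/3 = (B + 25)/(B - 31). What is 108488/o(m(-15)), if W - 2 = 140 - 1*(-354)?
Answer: 13561*I*√345/4650 ≈ 54.169*I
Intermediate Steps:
W = 496 (W = 2 + (140 - 1*(-354)) = 2 + (140 + 354) = 2 + 494 = 496)
m(B) = 3*(25 + B)/(-31 + B) (m(B) = 3*((B + 25)/(B - 31)) = 3*((25 + B)/(-31 + B)) = 3*(25 + B)/(-31 + B))
o(d) = -2480*√d
108488/o(m(-15)) = 108488/((-2480*√3*√(25 - 15)*(I*√46/46))) = 108488/((-2480*√30*(I*√46/46))) = 108488/((-2480*I*√345/23)) = 108488*(I*√345/37200) = 13561*I*√345/4650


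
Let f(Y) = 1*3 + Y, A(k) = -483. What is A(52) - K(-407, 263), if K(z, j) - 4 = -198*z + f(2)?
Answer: -81078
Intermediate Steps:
f(Y) = 3 + Y
K(z, j) = 9 - 198*z (K(z, j) = 4 + (-198*z + (3 + 2)) = 4 + (-198*z + 5) = 4 + (5 - 198*z) = 9 - 198*z)
A(52) - K(-407, 263) = -483 - (9 - 198*(-407)) = -483 - (9 + 80586) = -483 - 1*80595 = -483 - 80595 = -81078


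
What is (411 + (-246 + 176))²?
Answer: 116281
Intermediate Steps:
(411 + (-246 + 176))² = (411 - 70)² = 341² = 116281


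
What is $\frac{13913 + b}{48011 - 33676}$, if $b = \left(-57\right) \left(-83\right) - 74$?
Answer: $\frac{3714}{2867} \approx 1.2954$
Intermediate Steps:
$b = 4657$ ($b = 4731 - 74 = 4657$)
$\frac{13913 + b}{48011 - 33676} = \frac{13913 + 4657}{48011 - 33676} = \frac{18570}{14335} = 18570 \cdot \frac{1}{14335} = \frac{3714}{2867}$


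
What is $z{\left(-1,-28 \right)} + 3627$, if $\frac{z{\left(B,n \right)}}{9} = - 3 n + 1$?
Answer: $4392$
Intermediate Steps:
$z{\left(B,n \right)} = 9 - 27 n$ ($z{\left(B,n \right)} = 9 \left(- 3 n + 1\right) = 9 \left(1 - 3 n\right) = 9 - 27 n$)
$z{\left(-1,-28 \right)} + 3627 = \left(9 - -756\right) + 3627 = \left(9 + 756\right) + 3627 = 765 + 3627 = 4392$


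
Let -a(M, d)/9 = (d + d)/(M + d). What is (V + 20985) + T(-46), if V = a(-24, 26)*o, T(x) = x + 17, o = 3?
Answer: 20254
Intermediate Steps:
a(M, d) = -18*d/(M + d) (a(M, d) = -9*(d + d)/(M + d) = -9*2*d/(M + d) = -18*d/(M + d))
T(x) = 17 + x
V = -702 (V = -18*26/(-24 + 26)*3 = -18*26/2*3 = -18*26*1/2*3 = -234*3 = -702)
(V + 20985) + T(-46) = (-702 + 20985) + (17 - 46) = 20283 - 29 = 20254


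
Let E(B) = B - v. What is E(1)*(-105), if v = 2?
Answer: 105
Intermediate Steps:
E(B) = -2 + B (E(B) = B - 1*2 = B - 2 = -2 + B)
E(1)*(-105) = (-2 + 1)*(-105) = -1*(-105) = 105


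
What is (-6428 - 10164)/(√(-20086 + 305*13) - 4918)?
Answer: 81599456/24202845 + 116144*I*√329/24202845 ≈ 3.3715 + 0.087042*I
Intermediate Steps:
(-6428 - 10164)/(√(-20086 + 305*13) - 4918) = -16592/(√(-20086 + 3965) - 4918) = -16592/(√(-16121) - 4918) = -16592/(7*I*√329 - 4918) = -16592/(-4918 + 7*I*√329)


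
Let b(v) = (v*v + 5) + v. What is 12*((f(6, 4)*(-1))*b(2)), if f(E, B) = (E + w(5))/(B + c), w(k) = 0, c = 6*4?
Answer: -198/7 ≈ -28.286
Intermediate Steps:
c = 24
f(E, B) = E/(24 + B) (f(E, B) = (E + 0)/(B + 24) = E/(24 + B))
b(v) = 5 + v + v² (b(v) = (v² + 5) + v = (5 + v²) + v = 5 + v + v²)
12*((f(6, 4)*(-1))*b(2)) = 12*(((6/(24 + 4))*(-1))*(5 + 2 + 2²)) = 12*(((6/28)*(-1))*(5 + 2 + 4)) = 12*(((6*(1/28))*(-1))*11) = 12*(((3/14)*(-1))*11) = 12*(-3/14*11) = 12*(-33/14) = -198/7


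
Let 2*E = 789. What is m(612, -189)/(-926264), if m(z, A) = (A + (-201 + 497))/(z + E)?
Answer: -107/932284716 ≈ -1.1477e-7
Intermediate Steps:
E = 789/2 (E = (1/2)*789 = 789/2 ≈ 394.50)
m(z, A) = (296 + A)/(789/2 + z) (m(z, A) = (A + (-201 + 497))/(z + 789/2) = (A + 296)/(789/2 + z) = (296 + A)/(789/2 + z))
m(612, -189)/(-926264) = (2*(296 - 189)/(789 + 2*612))/(-926264) = (2*107/(789 + 1224))*(-1/926264) = (2*107/2013)*(-1/926264) = (2*(1/2013)*107)*(-1/926264) = (214/2013)*(-1/926264) = -107/932284716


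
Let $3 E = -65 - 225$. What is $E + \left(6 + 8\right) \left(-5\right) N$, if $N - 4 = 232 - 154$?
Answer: $- \frac{17510}{3} \approx -5836.7$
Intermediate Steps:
$N = 82$ ($N = 4 + \left(232 - 154\right) = 4 + 78 = 82$)
$E = - \frac{290}{3}$ ($E = \frac{-65 - 225}{3} = \frac{1}{3} \left(-290\right) = - \frac{290}{3} \approx -96.667$)
$E + \left(6 + 8\right) \left(-5\right) N = - \frac{290}{3} + \left(6 + 8\right) \left(-5\right) 82 = - \frac{290}{3} + 14 \left(-5\right) 82 = - \frac{290}{3} - 5740 = - \frac{17510}{3}$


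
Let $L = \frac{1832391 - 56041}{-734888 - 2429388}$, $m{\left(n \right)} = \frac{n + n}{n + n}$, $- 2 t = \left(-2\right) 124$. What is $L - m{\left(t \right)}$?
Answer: $- \frac{2470313}{1582138} \approx -1.5614$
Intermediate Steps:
$t = 124$ ($t = - \frac{\left(-2\right) 124}{2} = \left(- \frac{1}{2}\right) \left(-248\right) = 124$)
$m{\left(n \right)} = 1$ ($m{\left(n \right)} = \frac{2 n}{2 n} = 2 n \frac{1}{2 n} = 1$)
$L = - \frac{888175}{1582138}$ ($L = \frac{1776350}{-3164276} = 1776350 \left(- \frac{1}{3164276}\right) = - \frac{888175}{1582138} \approx -0.56138$)
$L - m{\left(t \right)} = - \frac{888175}{1582138} - 1 = - \frac{2470313}{1582138}$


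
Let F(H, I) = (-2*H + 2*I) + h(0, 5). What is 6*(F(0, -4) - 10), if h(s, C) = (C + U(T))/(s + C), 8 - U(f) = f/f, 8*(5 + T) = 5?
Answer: -468/5 ≈ -93.600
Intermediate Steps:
T = -35/8 (T = -5 + (⅛)*5 = -5 + 5/8 = -35/8 ≈ -4.3750)
U(f) = 7 (U(f) = 8 - f/f = 8 - 1*1 = 8 - 1 = 7)
h(s, C) = (7 + C)/(C + s) (h(s, C) = (C + 7)/(s + C) = (7 + C)/(C + s))
F(H, I) = 12/5 - 2*H + 2*I (F(H, I) = (-2*H + 2*I) + (7 + 5)/(5 + 0) = (-2*H + 2*I) + 12/5 = 12/5 - 2*H + 2*I)
6*(F(0, -4) - 10) = 6*((12/5 - 2*0 + 2*(-4)) - 10) = 6*((12/5 + 0 - 8) - 10) = 6*(-28/5 - 10) = 6*(-78/5) = -468/5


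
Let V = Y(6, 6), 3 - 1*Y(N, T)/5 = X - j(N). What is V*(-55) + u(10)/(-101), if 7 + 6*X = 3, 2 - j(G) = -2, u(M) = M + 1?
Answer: -638858/303 ≈ -2108.4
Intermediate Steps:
u(M) = 1 + M
j(G) = 4 (j(G) = 2 - 1*(-2) = 2 + 2 = 4)
X = -⅔ (X = -7/6 + (⅙)*3 = -7/6 + ½ = -⅔ ≈ -0.66667)
Y(N, T) = 115/3 (Y(N, T) = 15 - 5*(-⅔ - 1*4) = 15 - 5*(-⅔ - 4) = 15 - 5*(-14/3) = 15 + 70/3 = 115/3)
V = 115/3 ≈ 38.333
V*(-55) + u(10)/(-101) = (115/3)*(-55) + (1 + 10)/(-101) = -6325/3 + 11*(-1/101) = -6325/3 - 11/101 = -638858/303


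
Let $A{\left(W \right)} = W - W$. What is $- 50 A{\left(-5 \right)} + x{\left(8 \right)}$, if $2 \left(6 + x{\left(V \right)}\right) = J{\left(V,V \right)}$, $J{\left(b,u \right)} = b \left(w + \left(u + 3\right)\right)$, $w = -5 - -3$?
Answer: $30$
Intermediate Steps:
$A{\left(W \right)} = 0$
$w = -2$ ($w = -5 + 3 = -2$)
$J{\left(b,u \right)} = b \left(1 + u\right)$ ($J{\left(b,u \right)} = b \left(-2 + \left(u + 3\right)\right) = b \left(-2 + \left(3 + u\right)\right) = b \left(1 + u\right)$)
$x{\left(V \right)} = -6 + \frac{V \left(1 + V\right)}{2}$
$- 50 A{\left(-5 \right)} + x{\left(8 \right)} = \left(-50\right) 0 - \left(6 - 4 \left(1 + 8\right)\right) = 0 - \left(6 - 36\right) = 0 + \left(-6 + 36\right) = 0 + 30 = 30$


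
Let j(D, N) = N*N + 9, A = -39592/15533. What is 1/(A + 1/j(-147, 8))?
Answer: -23141/58667 ≈ -0.39445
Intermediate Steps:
A = -808/317 (A = -39592*1/15533 = -808/317 ≈ -2.5489)
j(D, N) = 9 + N**2 (j(D, N) = N**2 + 9 = 9 + N**2)
1/(A + 1/j(-147, 8)) = 1/(-808/317 + 1/(9 + 8**2)) = 1/(-808/317 + 1/(9 + 64)) = 1/(-808/317 + 1/73) = 1/(-58667/23141) = -23141/58667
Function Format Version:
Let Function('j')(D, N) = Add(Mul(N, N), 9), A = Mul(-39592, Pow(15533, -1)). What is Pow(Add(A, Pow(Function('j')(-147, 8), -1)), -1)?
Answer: Rational(-23141, 58667) ≈ -0.39445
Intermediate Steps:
A = Rational(-808, 317) (A = Mul(-39592, Rational(1, 15533)) = Rational(-808, 317) ≈ -2.5489)
Function('j')(D, N) = Add(9, Pow(N, 2)) (Function('j')(D, N) = Add(Pow(N, 2), 9) = Add(9, Pow(N, 2)))
Pow(Add(A, Pow(Function('j')(-147, 8), -1)), -1) = Pow(Add(Rational(-808, 317), Pow(Add(9, Pow(8, 2)), -1)), -1) = Pow(Add(Rational(-808, 317), Pow(Add(9, 64), -1)), -1) = Pow(Add(Rational(-808, 317), Pow(73, -1)), -1) = Pow(Add(Rational(-808, 317), Rational(1, 73)), -1) = Pow(Rational(-58667, 23141), -1) = Rational(-23141, 58667)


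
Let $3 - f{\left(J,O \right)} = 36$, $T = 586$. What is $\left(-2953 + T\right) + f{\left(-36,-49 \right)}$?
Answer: $-2400$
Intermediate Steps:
$f{\left(J,O \right)} = -33$ ($f{\left(J,O \right)} = 3 - 36 = -33$)
$\left(-2953 + T\right) + f{\left(-36,-49 \right)} = \left(-2953 + 586\right) - 33 = -2367 - 33 = -2400$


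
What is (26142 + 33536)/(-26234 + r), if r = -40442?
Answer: -29839/33338 ≈ -0.89504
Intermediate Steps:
(26142 + 33536)/(-26234 + r) = (26142 + 33536)/(-26234 - 40442) = 59678/(-66676) = 59678*(-1/66676) = -29839/33338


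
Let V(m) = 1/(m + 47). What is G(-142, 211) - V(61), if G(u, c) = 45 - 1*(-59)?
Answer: 11231/108 ≈ 103.99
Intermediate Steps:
G(u, c) = 104 (G(u, c) = 45 + 59 = 104)
V(m) = 1/(47 + m)
G(-142, 211) - V(61) = 104 - 1/(47 + 61) = 104 - 1/108 = 11231/108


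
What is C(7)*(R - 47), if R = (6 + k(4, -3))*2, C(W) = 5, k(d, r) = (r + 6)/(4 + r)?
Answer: -145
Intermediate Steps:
k(d, r) = (6 + r)/(4 + r)
R = 18 (R = (6 + (6 - 3)/(4 - 3))*2 = (6 + 3/1)*2 = (6 + 1*3)*2 = (6 + 3)*2 = 9*2 = 18)
C(7)*(R - 47) = 5*(18 - 47) = 5*(-29) = -145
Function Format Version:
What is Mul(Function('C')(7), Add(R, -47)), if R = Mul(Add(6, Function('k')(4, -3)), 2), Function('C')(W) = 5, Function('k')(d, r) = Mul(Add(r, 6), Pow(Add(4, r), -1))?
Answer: -145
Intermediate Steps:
Function('k')(d, r) = Mul(Pow(Add(4, r), -1), Add(6, r)) (Function('k')(d, r) = Mul(Add(6, r), Pow(Add(4, r), -1)) = Mul(Pow(Add(4, r), -1), Add(6, r)))
R = 18 (R = Mul(Add(6, Mul(Pow(Add(4, -3), -1), Add(6, -3))), 2) = Mul(Add(6, Mul(Pow(1, -1), 3)), 2) = Mul(Add(6, Mul(1, 3)), 2) = Mul(Add(6, 3), 2) = Mul(9, 2) = 18)
Mul(Function('C')(7), Add(R, -47)) = Mul(5, Add(18, -47)) = Mul(5, -29) = -145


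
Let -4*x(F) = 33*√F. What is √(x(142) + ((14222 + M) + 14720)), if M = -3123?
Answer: √(103276 - 33*√142)/2 ≈ 160.38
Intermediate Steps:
x(F) = -33*√F/4
√(x(142) + ((14222 + M) + 14720)) = √(-33*√142/4 + ((14222 - 3123) + 14720)) = √(-33*√142/4 + (11099 + 14720)) = √(-33*√142/4 + 25819) = √(25819 - 33*√142/4)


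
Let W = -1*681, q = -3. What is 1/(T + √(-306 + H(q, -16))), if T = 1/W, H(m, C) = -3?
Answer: -681/143302150 - 463761*I*√309/143302150 ≈ -4.7522e-6 - 0.056888*I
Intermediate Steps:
W = -681
T = -1/681 (T = 1/(-681) = -1/681 ≈ -0.0014684)
1/(T + √(-306 + H(q, -16))) = 1/(-1/681 + √(-306 - 3)) = 1/(-1/681 + √(-309)) = 1/(-1/681 + I*√309)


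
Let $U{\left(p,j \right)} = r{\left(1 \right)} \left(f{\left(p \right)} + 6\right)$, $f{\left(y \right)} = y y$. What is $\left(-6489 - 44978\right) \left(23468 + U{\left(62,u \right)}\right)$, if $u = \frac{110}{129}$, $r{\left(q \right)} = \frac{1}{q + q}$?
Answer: $-1306901531$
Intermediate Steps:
$f{\left(y \right)} = y^{2}$
$r{\left(q \right)} = \frac{1}{2 q}$
$u = \frac{110}{129}$ ($u = 110 \cdot \frac{1}{129} = \frac{110}{129} \approx 0.85271$)
$U{\left(p,j \right)} = 3 + \frac{p^{2}}{2}$ ($U{\left(p,j \right)} = \frac{1}{2 \cdot 1} \left(p^{2} + 6\right) = \frac{1}{2} \cdot 1 \left(6 + p^{2}\right) = \frac{6 + p^{2}}{2} = 3 + \frac{p^{2}}{2}$)
$\left(-6489 - 44978\right) \left(23468 + U{\left(62,u \right)}\right) = \left(-6489 - 44978\right) \left(23468 + \left(3 + \frac{62^{2}}{2}\right)\right) = - 51467 \left(23468 + \left(3 + \frac{1}{2} \cdot 3844\right)\right) = - 51467 \left(23468 + \left(3 + 1922\right)\right) = - 51467 \left(23468 + 1925\right) = \left(-51467\right) 25393 = -1306901531$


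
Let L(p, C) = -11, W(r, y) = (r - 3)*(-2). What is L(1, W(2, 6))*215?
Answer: -2365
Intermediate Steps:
W(r, y) = 6 - 2*r (W(r, y) = (-3 + r)*(-2) = 6 - 2*r)
L(1, W(2, 6))*215 = -11*215 = -2365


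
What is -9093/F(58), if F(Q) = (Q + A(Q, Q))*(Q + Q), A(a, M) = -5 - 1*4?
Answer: -1299/812 ≈ -1.5998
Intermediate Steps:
A(a, M) = -9 (A(a, M) = -5 - 4 = -9)
F(Q) = 2*Q*(-9 + Q) (F(Q) = (Q - 9)*(Q + Q) = (-9 + Q)*(2*Q) = 2*Q*(-9 + Q))
-9093/F(58) = -9093*1/(116*(-9 + 58)) = -9093/(2*58*49) = -9093/5684 = -9093*1/5684 = -1299/812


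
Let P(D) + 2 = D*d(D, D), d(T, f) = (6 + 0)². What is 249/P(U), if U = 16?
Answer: 249/574 ≈ 0.43380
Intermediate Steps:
d(T, f) = 36 (d(T, f) = 6² = 36)
P(D) = -2 + 36*D (P(D) = -2 + D*36 = -2 + 36*D)
249/P(U) = 249/(-2 + 36*16) = 249/(-2 + 576) = 249/574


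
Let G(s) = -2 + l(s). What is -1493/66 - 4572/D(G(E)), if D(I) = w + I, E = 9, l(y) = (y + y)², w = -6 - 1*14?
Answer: -376319/9966 ≈ -37.760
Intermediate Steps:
w = -20 (w = -6 - 14 = -20)
l(y) = 4*y² (l(y) = (2*y)² = 4*y²)
G(s) = -2 + 4*s²
D(I) = -20 + I
-1493/66 - 4572/D(G(E)) = -1493/66 - 4572/(-20 + (-2 + 4*9²)) = -1493*1/66 - 4572/(-20 + (-2 + 4*81)) = -1493/66 - 4572/(-20 + (-2 + 324)) = -1493/66 - 4572/(-20 + 322) = -1493/66 - 4572/302 = -1493/66 - 4572*1/302 = -1493/66 - 2286/151 = -376319/9966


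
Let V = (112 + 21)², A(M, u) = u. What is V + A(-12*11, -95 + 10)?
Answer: 17604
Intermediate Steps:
V = 17689 (V = 133² = 17689)
V + A(-12*11, -95 + 10) = 17689 + (-95 + 10) = 17689 - 85 = 17604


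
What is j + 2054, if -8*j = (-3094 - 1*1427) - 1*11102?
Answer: 32055/8 ≈ 4006.9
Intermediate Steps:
j = 15623/8 (j = -((-3094 - 1*1427) - 1*11102)/8 = -((-3094 - 1427) - 11102)/8 = -(-4521 - 11102)/8 = -⅛*(-15623) = 15623/8 ≈ 1952.9)
j + 2054 = 15623/8 + 2054 = 32055/8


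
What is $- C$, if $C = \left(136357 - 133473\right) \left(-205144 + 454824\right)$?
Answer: $-720077120$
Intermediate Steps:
$C = 720077120$ ($C = 2884 \cdot 249680 = 720077120$)
$- C = \left(-1\right) 720077120 = -720077120$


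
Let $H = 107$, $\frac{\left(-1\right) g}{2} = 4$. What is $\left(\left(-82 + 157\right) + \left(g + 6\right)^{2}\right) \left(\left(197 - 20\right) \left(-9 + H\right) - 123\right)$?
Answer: $1360617$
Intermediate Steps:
$g = -8$ ($g = \left(-2\right) 4 = -8$)
$\left(\left(-82 + 157\right) + \left(g + 6\right)^{2}\right) \left(\left(197 - 20\right) \left(-9 + H\right) - 123\right) = \left(\left(-82 + 157\right) + \left(-8 + 6\right)^{2}\right) \left(\left(197 - 20\right) \left(-9 + 107\right) - 123\right) = \left(75 + \left(-2\right)^{2}\right) \left(177 \cdot 98 - 123\right) = \left(75 + 4\right) \left(17346 - 123\right) = 79 \cdot 17223 = 1360617$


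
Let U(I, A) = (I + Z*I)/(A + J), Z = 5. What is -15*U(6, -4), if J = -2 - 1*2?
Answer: 135/2 ≈ 67.500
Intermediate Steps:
J = -4 (J = -2 - 2 = -4)
U(I, A) = 6*I/(-4 + A) (U(I, A) = (I + 5*I)/(A - 4) = (6*I)/(-4 + A) = 6*I/(-4 + A))
-15*U(6, -4) = -90*6/(-4 - 4) = -90*6/(-8) = -90*6*(-1)/8 = -15*(-9/2) = 135/2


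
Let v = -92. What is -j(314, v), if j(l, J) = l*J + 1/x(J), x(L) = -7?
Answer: 202217/7 ≈ 28888.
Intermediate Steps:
j(l, J) = -⅐ + J*l (j(l, J) = l*J + 1/(-7) = J*l - ⅐ = -⅐ + J*l)
-j(314, v) = -(-⅐ - 92*314) = -(-⅐ - 28888) = -1*(-202217/7) = 202217/7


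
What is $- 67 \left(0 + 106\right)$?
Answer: $-7102$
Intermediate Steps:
$- 67 \left(0 + 106\right) = \left(-67\right) 106 = -7102$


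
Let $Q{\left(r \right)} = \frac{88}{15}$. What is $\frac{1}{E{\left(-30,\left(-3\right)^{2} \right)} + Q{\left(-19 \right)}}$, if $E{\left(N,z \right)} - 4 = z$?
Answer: $\frac{15}{283} \approx 0.053004$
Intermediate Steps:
$E{\left(N,z \right)} = 4 + z$
$Q{\left(r \right)} = \frac{88}{15}$ ($Q{\left(r \right)} = 88 \cdot \frac{1}{15} = \frac{88}{15}$)
$\frac{1}{E{\left(-30,\left(-3\right)^{2} \right)} + Q{\left(-19 \right)}} = \frac{1}{\left(4 + \left(-3\right)^{2}\right) + \frac{88}{15}} = \frac{1}{\left(4 + 9\right) + \frac{88}{15}} = \frac{1}{13 + \frac{88}{15}} = \frac{1}{\frac{283}{15}} = \frac{15}{283}$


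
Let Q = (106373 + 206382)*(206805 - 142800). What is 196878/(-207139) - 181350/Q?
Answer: -52548246486828/55286459030263 ≈ -0.95047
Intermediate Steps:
Q = 20017883775 (Q = 312755*64005 = 20017883775)
196878/(-207139) - 181350/Q = 196878/(-207139) - 181350/20017883775 = 196878*(-1/207139) - 181350*1/20017883775 = -196878/207139 - 2418/266905117 = -52548246486828/55286459030263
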